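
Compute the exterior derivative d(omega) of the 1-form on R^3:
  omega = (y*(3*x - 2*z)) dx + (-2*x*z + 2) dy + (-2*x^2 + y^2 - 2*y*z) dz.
d(omega) = (-3*x) dx ∧ dy + (-4*x + 2*y) dx ∧ dz + (2*x + 2*y - 2*z) dy ∧ dz

For a 1-form omega = sum_i f_i dx_i, the exterior derivative is
  d(omega) = sum_{i < j} (∂f_j/∂x_i - ∂f_i/∂x_j) dx_i ∧ dx_j.
  coefficient of dx ∧ dy: ∂f_2/∂x - ∂f_1/∂y = ∂(-2*x*z + 2)/∂x - ∂(y*(3*x - 2*z))/∂y = -3*x
  coefficient of dx ∧ dz: ∂f_3/∂x - ∂f_1/∂z = ∂(-2*x^2 + y^2 - 2*y*z)/∂x - ∂(y*(3*x - 2*z))/∂z = -4*x + 2*y
  coefficient of dy ∧ dz: ∂f_3/∂y - ∂f_2/∂z = ∂(-2*x^2 + y^2 - 2*y*z)/∂y - ∂(-2*x*z + 2)/∂z = 2*x + 2*y - 2*z
Assembling: d(omega) = (-3*x) dx ∧ dy + (-4*x + 2*y) dx ∧ dz + (2*x + 2*y - 2*z) dy ∧ dz.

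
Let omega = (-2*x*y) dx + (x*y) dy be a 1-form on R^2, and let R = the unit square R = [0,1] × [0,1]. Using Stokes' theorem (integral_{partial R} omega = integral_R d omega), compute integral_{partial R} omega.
integral_(partial R) omega = 3/2

Stokes: integral_partial_R omega = integral_R d omega with d omega = (∂Q/∂x - ∂P/∂y) dx ∧ dy.
  ∂Q/∂x = y
  ∂P/∂y = -2*x
  integrand = ∂Q/∂x - ∂P/∂y = 2*x + y.
Integrating over R: integral_0^1 integral_0^1 (2*x + y) dx dy = 3/2.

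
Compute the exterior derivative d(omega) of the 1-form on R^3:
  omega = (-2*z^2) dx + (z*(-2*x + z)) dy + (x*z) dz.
d(omega) = (-2*z) dx ∧ dy + (5*z) dx ∧ dz + (2*x - 2*z) dy ∧ dz

For a 1-form omega = sum_i f_i dx_i, the exterior derivative is
  d(omega) = sum_{i < j} (∂f_j/∂x_i - ∂f_i/∂x_j) dx_i ∧ dx_j.
  coefficient of dx ∧ dy: ∂f_2/∂x - ∂f_1/∂y = ∂(z*(-2*x + z))/∂x - ∂(-2*z^2)/∂y = -2*z
  coefficient of dx ∧ dz: ∂f_3/∂x - ∂f_1/∂z = ∂(x*z)/∂x - ∂(-2*z^2)/∂z = 5*z
  coefficient of dy ∧ dz: ∂f_3/∂y - ∂f_2/∂z = ∂(x*z)/∂y - ∂(z*(-2*x + z))/∂z = 2*x - 2*z
Assembling: d(omega) = (-2*z) dx ∧ dy + (5*z) dx ∧ dz + (2*x - 2*z) dy ∧ dz.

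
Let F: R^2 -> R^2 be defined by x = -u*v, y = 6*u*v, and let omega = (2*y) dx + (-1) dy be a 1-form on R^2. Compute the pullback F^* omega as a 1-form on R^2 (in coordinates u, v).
F^* omega = (6*v*(-2*u*v - 1)) du + (6*u*(-2*u*v - 1)) dv

Using F^*(f dg) = (f ∘ F) d(g ∘ F), substitute each coordinate x_i by F_i(u, v) in f_i, and replace dx_i by d F_i = (∂F_i/∂u) du + (∂F_i/∂v) dv.
  For the x component: f_1(F) = 12*u*v; d F_1 = (-v) du + (-u) dv
  For the y component: f_2(F) = -1; d F_2 = (6*v) du + (6*u) dv
Combining and collecting du, dv coefficients:
  coeff of du: 6*v*(-2*u*v - 1)
  coeff of dv: 6*u*(-2*u*v - 1)
F^* omega = (6*v*(-2*u*v - 1)) du + (6*u*(-2*u*v - 1)) dv.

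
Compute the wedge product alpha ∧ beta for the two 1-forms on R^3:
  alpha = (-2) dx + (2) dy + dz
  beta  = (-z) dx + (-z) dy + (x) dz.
alpha ∧ beta = (4*z) dx ∧ dy + (-2*x + z) dx ∧ dz + (2*x + z) dy ∧ dz

Distribute the wedge, using dx_i ∧ dx_j = -dx_j ∧ dx_i and dx_i ∧ dx_i = 0. For each pair (i, j) with i < j, the coefficient of dx_i ∧ dx_j in alpha ∧ beta is (alpha_i * beta_j - alpha_j * beta_i). Collecting: alpha ∧ beta = (4*z) dx ∧ dy + (-2*x + z) dx ∧ dz + (2*x + z) dy ∧ dz.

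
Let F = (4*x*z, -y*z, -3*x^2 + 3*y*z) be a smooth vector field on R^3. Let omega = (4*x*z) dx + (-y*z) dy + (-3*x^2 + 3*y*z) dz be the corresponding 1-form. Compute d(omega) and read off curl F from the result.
d(omega) = (y + 3*z) dy ∧ dz + (10*x) dz ∧ dx + (0) dx ∧ dy; curl F = (y + 3*z, 10*x, 0)

d omega = sum_{i<j} (∂f_j/∂x_i - ∂f_i/∂x_j) dx_i ∧ dx_j. Under the identification (dy ∧ dz, dz ∧ dx, dx ∧ dy) ↔ (e_x, e_y, e_z), the coefficients are exactly the components of curl F. Compute:
  ∂R/∂y - ∂Q/∂z = (3*z) - (-y) = y + 3*z
  ∂P/∂z - ∂R/∂x = (4*x) - (-6*x) = 10*x
  ∂Q/∂x - ∂P/∂y = (0) - (0) = 0.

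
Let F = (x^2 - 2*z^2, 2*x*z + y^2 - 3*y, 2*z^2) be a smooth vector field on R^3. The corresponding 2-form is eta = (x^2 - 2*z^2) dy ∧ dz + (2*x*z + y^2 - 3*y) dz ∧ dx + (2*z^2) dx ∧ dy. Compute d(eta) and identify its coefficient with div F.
d(eta) = (2*x + 2*y + 4*z - 3) dx ∧ dy ∧ dz; div F = 2*x + 2*y + 4*z - 3

For a 2-form in R^3 of the form above, applying d gives a 3-form with coefficient ∂P/∂x + ∂Q/∂y + ∂R/∂z:
  ∂P/∂x = 2*x
  ∂Q/∂y = 2*y - 3
  ∂R/∂z = 4*z
Sum = 2*x + 2*y + 4*z - 3, which is exactly div F.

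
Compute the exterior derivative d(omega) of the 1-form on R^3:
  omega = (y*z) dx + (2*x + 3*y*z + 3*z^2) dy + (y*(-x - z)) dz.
d(omega) = (2 - z) dx ∧ dy + (-2*y) dx ∧ dz + (-x - 3*y - 7*z) dy ∧ dz

For a 1-form omega = sum_i f_i dx_i, the exterior derivative is
  d(omega) = sum_{i < j} (∂f_j/∂x_i - ∂f_i/∂x_j) dx_i ∧ dx_j.
  coefficient of dx ∧ dy: ∂f_2/∂x - ∂f_1/∂y = ∂(2*x + 3*y*z + 3*z^2)/∂x - ∂(y*z)/∂y = 2 - z
  coefficient of dx ∧ dz: ∂f_3/∂x - ∂f_1/∂z = ∂(y*(-x - z))/∂x - ∂(y*z)/∂z = -2*y
  coefficient of dy ∧ dz: ∂f_3/∂y - ∂f_2/∂z = ∂(y*(-x - z))/∂y - ∂(2*x + 3*y*z + 3*z^2)/∂z = -x - 3*y - 7*z
Assembling: d(omega) = (2 - z) dx ∧ dy + (-2*y) dx ∧ dz + (-x - 3*y - 7*z) dy ∧ dz.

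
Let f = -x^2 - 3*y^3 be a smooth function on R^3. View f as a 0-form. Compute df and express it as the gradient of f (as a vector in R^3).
df = (-2*x) dx + (-9*y^2) dy + (0) dz; grad f = (-2*x, -9*y^2, 0)

For a 0-form f, d f = (∂f/∂x) dx + (∂f/∂y) dy + (∂f/∂z) dz. The components of the vector representation are exactly the entries of grad f in Cartesian coordinates:
  ∂f/∂x = -2*x
  ∂f/∂y = -9*y^2
  ∂f/∂z = 0.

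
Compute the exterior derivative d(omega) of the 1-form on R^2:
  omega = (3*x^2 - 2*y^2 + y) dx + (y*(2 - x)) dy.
d(omega) = (3*y - 1) dx ∧ dy

For a 1-form omega = sum_i f_i dx_i, the exterior derivative is
  d(omega) = sum_{i < j} (∂f_j/∂x_i - ∂f_i/∂x_j) dx_i ∧ dx_j.
  coefficient of dx ∧ dy: ∂f_2/∂x - ∂f_1/∂y = ∂(y*(2 - x))/∂x - ∂(3*x^2 - 2*y^2 + y)/∂y = 3*y - 1
Assembling: d(omega) = (3*y - 1) dx ∧ dy.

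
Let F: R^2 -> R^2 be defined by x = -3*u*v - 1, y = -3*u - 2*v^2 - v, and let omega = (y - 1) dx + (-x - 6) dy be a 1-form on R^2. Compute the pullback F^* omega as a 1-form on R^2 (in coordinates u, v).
F^* omega = (6*v^3 + 3*v^2 + 3*v + 15) du + (9*u^2 - 6*u*v^2 + 3*u + 20*v + 5) dv

Using F^*(f dg) = (f ∘ F) d(g ∘ F), substitute each coordinate x_i by F_i(u, v) in f_i, and replace dx_i by d F_i = (∂F_i/∂u) du + (∂F_i/∂v) dv.
  For the x component: f_1(F) = -3*u - 2*v^2 - v - 1; d F_1 = (-3*v) du + (-3*u) dv
  For the y component: f_2(F) = 3*u*v - 5; d F_2 = (-3) du + (-4*v - 1) dv
Combining and collecting du, dv coefficients:
  coeff of du: 6*v^3 + 3*v^2 + 3*v + 15
  coeff of dv: 9*u^2 - 6*u*v^2 + 3*u + 20*v + 5
F^* omega = (6*v^3 + 3*v^2 + 3*v + 15) du + (9*u^2 - 6*u*v^2 + 3*u + 20*v + 5) dv.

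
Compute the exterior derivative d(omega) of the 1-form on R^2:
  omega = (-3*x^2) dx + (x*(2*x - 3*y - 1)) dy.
d(omega) = (4*x - 3*y - 1) dx ∧ dy

For a 1-form omega = sum_i f_i dx_i, the exterior derivative is
  d(omega) = sum_{i < j} (∂f_j/∂x_i - ∂f_i/∂x_j) dx_i ∧ dx_j.
  coefficient of dx ∧ dy: ∂f_2/∂x - ∂f_1/∂y = ∂(x*(2*x - 3*y - 1))/∂x - ∂(-3*x^2)/∂y = 4*x - 3*y - 1
Assembling: d(omega) = (4*x - 3*y - 1) dx ∧ dy.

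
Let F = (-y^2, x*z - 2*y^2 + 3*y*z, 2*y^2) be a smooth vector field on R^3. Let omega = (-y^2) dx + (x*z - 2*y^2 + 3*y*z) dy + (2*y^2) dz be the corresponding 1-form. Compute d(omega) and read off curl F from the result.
d(omega) = (-x + y) dy ∧ dz + (0) dz ∧ dx + (2*y + z) dx ∧ dy; curl F = (-x + y, 0, 2*y + z)

d omega = sum_{i<j} (∂f_j/∂x_i - ∂f_i/∂x_j) dx_i ∧ dx_j. Under the identification (dy ∧ dz, dz ∧ dx, dx ∧ dy) ↔ (e_x, e_y, e_z), the coefficients are exactly the components of curl F. Compute:
  ∂R/∂y - ∂Q/∂z = (4*y) - (x + 3*y) = -x + y
  ∂P/∂z - ∂R/∂x = (0) - (0) = 0
  ∂Q/∂x - ∂P/∂y = (z) - (-2*y) = 2*y + z.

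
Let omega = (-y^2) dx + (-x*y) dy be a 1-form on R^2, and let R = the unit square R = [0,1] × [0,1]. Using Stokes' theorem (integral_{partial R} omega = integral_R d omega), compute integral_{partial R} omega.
integral_(partial R) omega = 1/2

Stokes: integral_partial_R omega = integral_R d omega with d omega = (∂Q/∂x - ∂P/∂y) dx ∧ dy.
  ∂Q/∂x = -y
  ∂P/∂y = -2*y
  integrand = ∂Q/∂x - ∂P/∂y = y.
Integrating over R: integral_0^1 integral_0^1 (y) dx dy = 1/2.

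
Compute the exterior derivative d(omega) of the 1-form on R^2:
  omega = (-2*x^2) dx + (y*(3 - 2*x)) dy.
d(omega) = (-2*y) dx ∧ dy

For a 1-form omega = sum_i f_i dx_i, the exterior derivative is
  d(omega) = sum_{i < j} (∂f_j/∂x_i - ∂f_i/∂x_j) dx_i ∧ dx_j.
  coefficient of dx ∧ dy: ∂f_2/∂x - ∂f_1/∂y = ∂(y*(3 - 2*x))/∂x - ∂(-2*x^2)/∂y = -2*y
Assembling: d(omega) = (-2*y) dx ∧ dy.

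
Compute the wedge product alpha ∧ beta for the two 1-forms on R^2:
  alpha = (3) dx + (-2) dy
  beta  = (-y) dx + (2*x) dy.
alpha ∧ beta = (6*x - 2*y) dx ∧ dy

Distribute the wedge, using dx_i ∧ dx_j = -dx_j ∧ dx_i and dx_i ∧ dx_i = 0. For each pair (i, j) with i < j, the coefficient of dx_i ∧ dx_j in alpha ∧ beta is (alpha_i * beta_j - alpha_j * beta_i). Collecting: alpha ∧ beta = (6*x - 2*y) dx ∧ dy.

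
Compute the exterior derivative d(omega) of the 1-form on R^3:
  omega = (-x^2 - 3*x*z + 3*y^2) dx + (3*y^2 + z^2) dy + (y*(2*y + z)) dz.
d(omega) = (-6*y) dx ∧ dy + (3*x) dx ∧ dz + (4*y - z) dy ∧ dz

For a 1-form omega = sum_i f_i dx_i, the exterior derivative is
  d(omega) = sum_{i < j} (∂f_j/∂x_i - ∂f_i/∂x_j) dx_i ∧ dx_j.
  coefficient of dx ∧ dy: ∂f_2/∂x - ∂f_1/∂y = ∂(3*y^2 + z^2)/∂x - ∂(-x^2 - 3*x*z + 3*y^2)/∂y = -6*y
  coefficient of dx ∧ dz: ∂f_3/∂x - ∂f_1/∂z = ∂(y*(2*y + z))/∂x - ∂(-x^2 - 3*x*z + 3*y^2)/∂z = 3*x
  coefficient of dy ∧ dz: ∂f_3/∂y - ∂f_2/∂z = ∂(y*(2*y + z))/∂y - ∂(3*y^2 + z^2)/∂z = 4*y - z
Assembling: d(omega) = (-6*y) dx ∧ dy + (3*x) dx ∧ dz + (4*y - z) dy ∧ dz.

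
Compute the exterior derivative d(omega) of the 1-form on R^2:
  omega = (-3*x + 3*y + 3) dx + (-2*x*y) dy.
d(omega) = (-2*y - 3) dx ∧ dy

For a 1-form omega = sum_i f_i dx_i, the exterior derivative is
  d(omega) = sum_{i < j} (∂f_j/∂x_i - ∂f_i/∂x_j) dx_i ∧ dx_j.
  coefficient of dx ∧ dy: ∂f_2/∂x - ∂f_1/∂y = ∂(-2*x*y)/∂x - ∂(-3*x + 3*y + 3)/∂y = -2*y - 3
Assembling: d(omega) = (-2*y - 3) dx ∧ dy.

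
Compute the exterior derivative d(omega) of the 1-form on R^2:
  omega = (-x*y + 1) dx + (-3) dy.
d(omega) = (x) dx ∧ dy

For a 1-form omega = sum_i f_i dx_i, the exterior derivative is
  d(omega) = sum_{i < j} (∂f_j/∂x_i - ∂f_i/∂x_j) dx_i ∧ dx_j.
  coefficient of dx ∧ dy: ∂f_2/∂x - ∂f_1/∂y = ∂(-3)/∂x - ∂(-x*y + 1)/∂y = x
Assembling: d(omega) = (x) dx ∧ dy.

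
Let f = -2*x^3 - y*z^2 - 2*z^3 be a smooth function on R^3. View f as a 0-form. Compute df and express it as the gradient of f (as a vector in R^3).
df = (-6*x^2) dx + (-z^2) dy + (2*z*(-y - 3*z)) dz; grad f = (-6*x^2, -z^2, 2*z*(-y - 3*z))

For a 0-form f, d f = (∂f/∂x) dx + (∂f/∂y) dy + (∂f/∂z) dz. The components of the vector representation are exactly the entries of grad f in Cartesian coordinates:
  ∂f/∂x = -6*x^2
  ∂f/∂y = -z^2
  ∂f/∂z = 2*z*(-y - 3*z).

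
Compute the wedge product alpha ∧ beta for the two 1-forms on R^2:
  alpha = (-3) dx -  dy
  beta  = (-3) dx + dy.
alpha ∧ beta = (-6) dx ∧ dy

Distribute the wedge, using dx_i ∧ dx_j = -dx_j ∧ dx_i and dx_i ∧ dx_i = 0. For each pair (i, j) with i < j, the coefficient of dx_i ∧ dx_j in alpha ∧ beta is (alpha_i * beta_j - alpha_j * beta_i). Collecting: alpha ∧ beta = (-6) dx ∧ dy.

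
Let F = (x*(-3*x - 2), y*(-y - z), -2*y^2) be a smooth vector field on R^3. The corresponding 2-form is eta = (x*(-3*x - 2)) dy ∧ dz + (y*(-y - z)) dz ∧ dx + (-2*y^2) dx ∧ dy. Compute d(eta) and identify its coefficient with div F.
d(eta) = (-6*x - 2*y - z - 2) dx ∧ dy ∧ dz; div F = -6*x - 2*y - z - 2

For a 2-form in R^3 of the form above, applying d gives a 3-form with coefficient ∂P/∂x + ∂Q/∂y + ∂R/∂z:
  ∂P/∂x = -6*x - 2
  ∂Q/∂y = -2*y - z
  ∂R/∂z = 0
Sum = -6*x - 2*y - z - 2, which is exactly div F.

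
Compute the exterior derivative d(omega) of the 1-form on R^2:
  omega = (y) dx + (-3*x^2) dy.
d(omega) = (-6*x - 1) dx ∧ dy

For a 1-form omega = sum_i f_i dx_i, the exterior derivative is
  d(omega) = sum_{i < j} (∂f_j/∂x_i - ∂f_i/∂x_j) dx_i ∧ dx_j.
  coefficient of dx ∧ dy: ∂f_2/∂x - ∂f_1/∂y = ∂(-3*x^2)/∂x - ∂(y)/∂y = -6*x - 1
Assembling: d(omega) = (-6*x - 1) dx ∧ dy.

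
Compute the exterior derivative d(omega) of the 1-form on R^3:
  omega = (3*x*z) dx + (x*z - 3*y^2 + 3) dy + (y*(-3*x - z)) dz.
d(omega) = (z) dx ∧ dy + (-3*x - 3*y) dx ∧ dz + (-4*x - z) dy ∧ dz

For a 1-form omega = sum_i f_i dx_i, the exterior derivative is
  d(omega) = sum_{i < j} (∂f_j/∂x_i - ∂f_i/∂x_j) dx_i ∧ dx_j.
  coefficient of dx ∧ dy: ∂f_2/∂x - ∂f_1/∂y = ∂(x*z - 3*y^2 + 3)/∂x - ∂(3*x*z)/∂y = z
  coefficient of dx ∧ dz: ∂f_3/∂x - ∂f_1/∂z = ∂(y*(-3*x - z))/∂x - ∂(3*x*z)/∂z = -3*x - 3*y
  coefficient of dy ∧ dz: ∂f_3/∂y - ∂f_2/∂z = ∂(y*(-3*x - z))/∂y - ∂(x*z - 3*y^2 + 3)/∂z = -4*x - z
Assembling: d(omega) = (z) dx ∧ dy + (-3*x - 3*y) dx ∧ dz + (-4*x - z) dy ∧ dz.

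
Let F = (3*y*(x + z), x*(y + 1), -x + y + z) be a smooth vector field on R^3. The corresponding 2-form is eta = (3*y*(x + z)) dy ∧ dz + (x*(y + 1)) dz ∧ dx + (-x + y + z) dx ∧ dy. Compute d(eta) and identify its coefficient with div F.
d(eta) = (x + 3*y + 1) dx ∧ dy ∧ dz; div F = x + 3*y + 1

For a 2-form in R^3 of the form above, applying d gives a 3-form with coefficient ∂P/∂x + ∂Q/∂y + ∂R/∂z:
  ∂P/∂x = 3*y
  ∂Q/∂y = x
  ∂R/∂z = 1
Sum = x + 3*y + 1, which is exactly div F.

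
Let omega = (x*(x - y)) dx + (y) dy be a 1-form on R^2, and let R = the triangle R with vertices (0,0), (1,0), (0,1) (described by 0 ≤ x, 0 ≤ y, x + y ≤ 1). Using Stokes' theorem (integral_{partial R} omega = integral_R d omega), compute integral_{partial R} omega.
integral_(partial R) omega = 1/6

Stokes: integral_partial_R omega = integral_R d omega with d omega = (∂Q/∂x - ∂P/∂y) dx ∧ dy.
  ∂Q/∂x = 0
  ∂P/∂y = -x
  integrand = ∂Q/∂x - ∂P/∂y = x.
Integrating over R: integral_0^1 integral_0^{1-x} (x) dy dx = 1/6.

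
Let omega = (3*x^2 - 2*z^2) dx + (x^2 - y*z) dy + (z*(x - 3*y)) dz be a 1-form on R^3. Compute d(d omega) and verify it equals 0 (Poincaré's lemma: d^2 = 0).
d(d omega) = 0

Step 1: d omega = sum_{i<j} (∂f_j/∂x_i - ∂f_i/∂x_j) dx_i ∧ dx_j:
  coeff of dx ∧ dy: 2*x
  coeff of dx ∧ dz: 5*z
  coeff of dy ∧ dz: y - 3*z
Step 2: Apply d again to each 2-form coefficient. The only possible 3-form in R^3 is dx ∧ dy ∧ dz, with coefficient
  ∂(coeff of dy∧dz)/∂x - ∂(coeff of dx∧dz)/∂y + ∂(coeff of dx∧dy)/∂z
  = ∂/∂x (y - 3*z) - ∂/∂y (5*z) + ∂/∂z (2*x).
Each of these terms simplifies to sums of mixed partials that cancel in pairs. The result is 0 (by equality of mixed partials for smooth functions — Schwarz / Clairaut).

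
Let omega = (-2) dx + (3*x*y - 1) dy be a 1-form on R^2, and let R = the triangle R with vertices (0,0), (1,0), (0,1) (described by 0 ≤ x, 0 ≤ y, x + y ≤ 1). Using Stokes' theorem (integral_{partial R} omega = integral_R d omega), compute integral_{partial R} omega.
integral_(partial R) omega = 1/2

Stokes: integral_partial_R omega = integral_R d omega with d omega = (∂Q/∂x - ∂P/∂y) dx ∧ dy.
  ∂Q/∂x = 3*y
  ∂P/∂y = 0
  integrand = ∂Q/∂x - ∂P/∂y = 3*y.
Integrating over R: integral_0^1 integral_0^{1-x} (3*y) dy dx = 1/2.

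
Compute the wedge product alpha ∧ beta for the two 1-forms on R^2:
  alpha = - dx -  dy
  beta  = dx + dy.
alpha ∧ beta = 0

Distribute the wedge, using dx_i ∧ dx_j = -dx_j ∧ dx_i and dx_i ∧ dx_i = 0. For each pair (i, j) with i < j, the coefficient of dx_i ∧ dx_j in alpha ∧ beta is (alpha_i * beta_j - alpha_j * beta_i). Collecting: alpha ∧ beta = 0.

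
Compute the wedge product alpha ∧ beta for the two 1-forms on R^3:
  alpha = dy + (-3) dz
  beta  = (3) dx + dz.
alpha ∧ beta = (-3) dx ∧ dy + (1) dy ∧ dz + (9) dx ∧ dz

Distribute the wedge, using dx_i ∧ dx_j = -dx_j ∧ dx_i and dx_i ∧ dx_i = 0. For each pair (i, j) with i < j, the coefficient of dx_i ∧ dx_j in alpha ∧ beta is (alpha_i * beta_j - alpha_j * beta_i). Collecting: alpha ∧ beta = (-3) dx ∧ dy + (1) dy ∧ dz + (9) dx ∧ dz.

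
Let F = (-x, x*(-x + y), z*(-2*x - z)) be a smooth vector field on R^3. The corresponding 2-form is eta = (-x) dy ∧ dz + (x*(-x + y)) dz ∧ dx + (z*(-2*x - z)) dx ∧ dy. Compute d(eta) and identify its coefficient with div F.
d(eta) = (-x - 2*z - 1) dx ∧ dy ∧ dz; div F = -x - 2*z - 1

For a 2-form in R^3 of the form above, applying d gives a 3-form with coefficient ∂P/∂x + ∂Q/∂y + ∂R/∂z:
  ∂P/∂x = -1
  ∂Q/∂y = x
  ∂R/∂z = -2*x - 2*z
Sum = -x - 2*z - 1, which is exactly div F.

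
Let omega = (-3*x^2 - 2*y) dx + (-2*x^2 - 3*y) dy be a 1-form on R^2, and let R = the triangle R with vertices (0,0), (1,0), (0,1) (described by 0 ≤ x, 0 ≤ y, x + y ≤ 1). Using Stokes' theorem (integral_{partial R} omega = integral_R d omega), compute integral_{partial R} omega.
integral_(partial R) omega = 1/3

Stokes: integral_partial_R omega = integral_R d omega with d omega = (∂Q/∂x - ∂P/∂y) dx ∧ dy.
  ∂Q/∂x = -4*x
  ∂P/∂y = -2
  integrand = ∂Q/∂x - ∂P/∂y = 2 - 4*x.
Integrating over R: integral_0^1 integral_0^{1-x} (2 - 4*x) dy dx = 1/3.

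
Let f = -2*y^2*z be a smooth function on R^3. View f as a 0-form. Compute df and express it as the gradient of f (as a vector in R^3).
df = (0) dx + (-4*y*z) dy + (-2*y^2) dz; grad f = (0, -4*y*z, -2*y^2)

For a 0-form f, d f = (∂f/∂x) dx + (∂f/∂y) dy + (∂f/∂z) dz. The components of the vector representation are exactly the entries of grad f in Cartesian coordinates:
  ∂f/∂x = 0
  ∂f/∂y = -4*y*z
  ∂f/∂z = -2*y^2.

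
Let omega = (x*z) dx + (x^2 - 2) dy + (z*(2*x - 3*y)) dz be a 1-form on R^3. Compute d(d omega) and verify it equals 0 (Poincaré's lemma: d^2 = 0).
d(d omega) = 0

Step 1: d omega = sum_{i<j} (∂f_j/∂x_i - ∂f_i/∂x_j) dx_i ∧ dx_j:
  coeff of dx ∧ dy: 2*x
  coeff of dx ∧ dz: -x + 2*z
  coeff of dy ∧ dz: -3*z
Step 2: Apply d again to each 2-form coefficient. The only possible 3-form in R^3 is dx ∧ dy ∧ dz, with coefficient
  ∂(coeff of dy∧dz)/∂x - ∂(coeff of dx∧dz)/∂y + ∂(coeff of dx∧dy)/∂z
  = ∂/∂x (-3*z) - ∂/∂y (-x + 2*z) + ∂/∂z (2*x).
Each of these terms simplifies to sums of mixed partials that cancel in pairs. The result is 0 (by equality of mixed partials for smooth functions — Schwarz / Clairaut).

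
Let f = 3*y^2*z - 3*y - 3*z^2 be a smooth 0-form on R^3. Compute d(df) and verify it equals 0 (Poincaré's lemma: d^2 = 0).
d(df) = 0

Step 1: df = sum_i (∂f/∂x_i) dx_i = (0) dx + (6*y*z - 3) dy + (3*y^2 - 6*z) dz.
Step 2: Apply d again. Using the 1-form formula, the coefficient of dx ∧ dy in d(df) is ∂^2 f/∂x ∂y - ∂^2 f/∂y ∂x = (0) - (0) = 0 (equality of mixed partials for smooth f).
Similarly for dx ∧ dz and dy ∧ dz — all coefficients vanish. So d(df) = 0.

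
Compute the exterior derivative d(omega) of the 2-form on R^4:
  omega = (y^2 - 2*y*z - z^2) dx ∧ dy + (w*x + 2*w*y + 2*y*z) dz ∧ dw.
d(omega) = (-2*y - 2*z) dx ∧ dy ∧ dz + (w) dx ∧ dz ∧ dw + (2*w + 2*z) dy ∧ dz ∧ dw

For a 2-form omega = sum_{i<j} g_{ij} dx_i ∧ dx_j, the exterior derivative is
  d(omega) = sum_{i<j} d(g_{ij}) ∧ dx_i ∧ dx_j = sum_{i<j, k} (∂g_{ij}/∂x_k) dx_k ∧ dx_i ∧ dx_j.
Expand each term, using dx_k ∧ dx_i ∧ dx_j = sgn(permutation) dx_{(a)} ∧ dx_{(b)} ∧ dx_{(c)} with (a < b < c) sorted:
  d(y^2 - 2*y*z - z^2) includes (∂/∂z)(y^2 - 2*y*z - z^2) dz = (-2*y - 2*z) dz, which multiplied by dx ∧ dy gives (-2*y - 2*z) dx ∧ dy ∧ dz
  d(w*x + 2*w*y + 2*y*z) includes (∂/∂x)(w*x + 2*w*y + 2*y*z) dx = (w) dx, which multiplied by dz ∧ dw gives (w) dx ∧ dz ∧ dw
  d(w*x + 2*w*y + 2*y*z) includes (∂/∂y)(w*x + 2*w*y + 2*y*z) dy = (2*w + 2*z) dy, which multiplied by dz ∧ dw gives (2*w + 2*z) dy ∧ dz ∧ dw
Collecting like 3-forms: d(omega) = (-2*y - 2*z) dx ∧ dy ∧ dz + (w) dx ∧ dz ∧ dw + (2*w + 2*z) dy ∧ dz ∧ dw.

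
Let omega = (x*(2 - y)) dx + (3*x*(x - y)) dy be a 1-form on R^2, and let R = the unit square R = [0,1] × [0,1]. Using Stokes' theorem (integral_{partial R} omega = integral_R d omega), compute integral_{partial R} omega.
integral_(partial R) omega = 2

Stokes: integral_partial_R omega = integral_R d omega with d omega = (∂Q/∂x - ∂P/∂y) dx ∧ dy.
  ∂Q/∂x = 6*x - 3*y
  ∂P/∂y = -x
  integrand = ∂Q/∂x - ∂P/∂y = 7*x - 3*y.
Integrating over R: integral_0^1 integral_0^1 (7*x - 3*y) dx dy = 2.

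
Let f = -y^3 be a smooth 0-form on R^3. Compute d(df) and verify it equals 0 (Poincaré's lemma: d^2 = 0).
d(df) = 0

Step 1: df = sum_i (∂f/∂x_i) dx_i = (0) dx + (-3*y^2) dy + (0) dz.
Step 2: Apply d again. Using the 1-form formula, the coefficient of dx ∧ dy in d(df) is ∂^2 f/∂x ∂y - ∂^2 f/∂y ∂x = (0) - (0) = 0 (equality of mixed partials for smooth f).
Similarly for dx ∧ dz and dy ∧ dz — all coefficients vanish. So d(df) = 0.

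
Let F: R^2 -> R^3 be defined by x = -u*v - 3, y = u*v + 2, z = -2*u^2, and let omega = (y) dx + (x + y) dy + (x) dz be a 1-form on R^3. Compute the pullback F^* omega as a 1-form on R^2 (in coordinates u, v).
F^* omega = (4*u^2*v - u*v^2 + 12*u - 3*v) du + (u*(-u*v - 3)) dv

Using F^*(f dg) = (f ∘ F) d(g ∘ F), substitute each coordinate x_i by F_i(u, v) in f_i, and replace dx_i by d F_i = (∂F_i/∂u) du + (∂F_i/∂v) dv.
  For the x component: f_1(F) = u*v + 2; d F_1 = (-v) du + (-u) dv
  For the y component: f_2(F) = -1; d F_2 = (v) du + (u) dv
  For the z component: f_3(F) = -u*v - 3; d F_3 = (-4*u) du + (0) dv
Combining and collecting du, dv coefficients:
  coeff of du: 4*u^2*v - u*v^2 + 12*u - 3*v
  coeff of dv: u*(-u*v - 3)
F^* omega = (4*u^2*v - u*v^2 + 12*u - 3*v) du + (u*(-u*v - 3)) dv.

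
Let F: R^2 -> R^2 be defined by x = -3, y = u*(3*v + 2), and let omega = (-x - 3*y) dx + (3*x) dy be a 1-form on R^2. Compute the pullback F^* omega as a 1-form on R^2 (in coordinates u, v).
F^* omega = (-27*v - 18) du + (-27*u) dv

Using F^*(f dg) = (f ∘ F) d(g ∘ F), substitute each coordinate x_i by F_i(u, v) in f_i, and replace dx_i by d F_i = (∂F_i/∂u) du + (∂F_i/∂v) dv.
  For the x component: f_1(F) = -9*u*v - 6*u + 3; d F_1 = (0) du + (0) dv
  For the y component: f_2(F) = -9; d F_2 = (3*v + 2) du + (3*u) dv
Combining and collecting du, dv coefficients:
  coeff of du: -27*v - 18
  coeff of dv: -27*u
F^* omega = (-27*v - 18) du + (-27*u) dv.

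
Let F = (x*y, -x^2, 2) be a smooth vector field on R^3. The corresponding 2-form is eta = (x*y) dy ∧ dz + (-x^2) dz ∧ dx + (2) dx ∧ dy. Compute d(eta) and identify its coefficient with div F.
d(eta) = (y) dx ∧ dy ∧ dz; div F = y

For a 2-form in R^3 of the form above, applying d gives a 3-form with coefficient ∂P/∂x + ∂Q/∂y + ∂R/∂z:
  ∂P/∂x = y
  ∂Q/∂y = 0
  ∂R/∂z = 0
Sum = y, which is exactly div F.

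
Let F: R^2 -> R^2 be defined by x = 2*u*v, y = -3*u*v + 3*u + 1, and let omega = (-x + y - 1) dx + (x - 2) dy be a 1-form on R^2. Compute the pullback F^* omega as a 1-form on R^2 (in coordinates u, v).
F^* omega = (-16*u*v^2 + 12*u*v + 6*v - 6) du + (2*u*(-8*u*v + 3*u + 3)) dv

Using F^*(f dg) = (f ∘ F) d(g ∘ F), substitute each coordinate x_i by F_i(u, v) in f_i, and replace dx_i by d F_i = (∂F_i/∂u) du + (∂F_i/∂v) dv.
  For the x component: f_1(F) = u*(3 - 5*v); d F_1 = (2*v) du + (2*u) dv
  For the y component: f_2(F) = 2*u*v - 2; d F_2 = (3 - 3*v) du + (-3*u) dv
Combining and collecting du, dv coefficients:
  coeff of du: -16*u*v^2 + 12*u*v + 6*v - 6
  coeff of dv: 2*u*(-8*u*v + 3*u + 3)
F^* omega = (-16*u*v^2 + 12*u*v + 6*v - 6) du + (2*u*(-8*u*v + 3*u + 3)) dv.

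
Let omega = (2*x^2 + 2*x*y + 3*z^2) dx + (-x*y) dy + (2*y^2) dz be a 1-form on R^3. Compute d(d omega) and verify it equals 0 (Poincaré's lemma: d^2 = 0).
d(d omega) = 0

Step 1: d omega = sum_{i<j} (∂f_j/∂x_i - ∂f_i/∂x_j) dx_i ∧ dx_j:
  coeff of dx ∧ dy: -2*x - y
  coeff of dx ∧ dz: -6*z
  coeff of dy ∧ dz: 4*y
Step 2: Apply d again to each 2-form coefficient. The only possible 3-form in R^3 is dx ∧ dy ∧ dz, with coefficient
  ∂(coeff of dy∧dz)/∂x - ∂(coeff of dx∧dz)/∂y + ∂(coeff of dx∧dy)/∂z
  = ∂/∂x (4*y) - ∂/∂y (-6*z) + ∂/∂z (-2*x - y).
Each of these terms simplifies to sums of mixed partials that cancel in pairs. The result is 0 (by equality of mixed partials for smooth functions — Schwarz / Clairaut).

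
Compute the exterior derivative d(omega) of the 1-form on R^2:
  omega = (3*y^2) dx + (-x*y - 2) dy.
d(omega) = (-7*y) dx ∧ dy

For a 1-form omega = sum_i f_i dx_i, the exterior derivative is
  d(omega) = sum_{i < j} (∂f_j/∂x_i - ∂f_i/∂x_j) dx_i ∧ dx_j.
  coefficient of dx ∧ dy: ∂f_2/∂x - ∂f_1/∂y = ∂(-x*y - 2)/∂x - ∂(3*y^2)/∂y = -7*y
Assembling: d(omega) = (-7*y) dx ∧ dy.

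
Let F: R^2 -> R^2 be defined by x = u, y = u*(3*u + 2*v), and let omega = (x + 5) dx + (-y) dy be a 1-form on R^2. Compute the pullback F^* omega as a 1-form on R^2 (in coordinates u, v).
F^* omega = (-18*u^3 - 18*u^2*v - 4*u*v^2 + u + 5) du + (u^2*(-6*u - 4*v)) dv

Using F^*(f dg) = (f ∘ F) d(g ∘ F), substitute each coordinate x_i by F_i(u, v) in f_i, and replace dx_i by d F_i = (∂F_i/∂u) du + (∂F_i/∂v) dv.
  For the x component: f_1(F) = u + 5; d F_1 = (1) du + (0) dv
  For the y component: f_2(F) = u*(-3*u - 2*v); d F_2 = (6*u + 2*v) du + (2*u) dv
Combining and collecting du, dv coefficients:
  coeff of du: -18*u^3 - 18*u^2*v - 4*u*v^2 + u + 5
  coeff of dv: u^2*(-6*u - 4*v)
F^* omega = (-18*u^3 - 18*u^2*v - 4*u*v^2 + u + 5) du + (u^2*(-6*u - 4*v)) dv.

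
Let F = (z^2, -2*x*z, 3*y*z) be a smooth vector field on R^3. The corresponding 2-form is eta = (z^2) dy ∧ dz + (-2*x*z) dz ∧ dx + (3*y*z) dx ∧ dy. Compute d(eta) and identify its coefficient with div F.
d(eta) = (3*y) dx ∧ dy ∧ dz; div F = 3*y

For a 2-form in R^3 of the form above, applying d gives a 3-form with coefficient ∂P/∂x + ∂Q/∂y + ∂R/∂z:
  ∂P/∂x = 0
  ∂Q/∂y = 0
  ∂R/∂z = 3*y
Sum = 3*y, which is exactly div F.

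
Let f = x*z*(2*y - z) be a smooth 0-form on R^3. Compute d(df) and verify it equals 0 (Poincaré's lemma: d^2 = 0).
d(df) = 0

Step 1: df = sum_i (∂f/∂x_i) dx_i = (z*(2*y - z)) dx + (2*x*z) dy + (2*x*(y - z)) dz.
Step 2: Apply d again. Using the 1-form formula, the coefficient of dx ∧ dy in d(df) is ∂^2 f/∂x ∂y - ∂^2 f/∂y ∂x = (2*z) - (2*z) = 0 (equality of mixed partials for smooth f).
Similarly for dx ∧ dz and dy ∧ dz — all coefficients vanish. So d(df) = 0.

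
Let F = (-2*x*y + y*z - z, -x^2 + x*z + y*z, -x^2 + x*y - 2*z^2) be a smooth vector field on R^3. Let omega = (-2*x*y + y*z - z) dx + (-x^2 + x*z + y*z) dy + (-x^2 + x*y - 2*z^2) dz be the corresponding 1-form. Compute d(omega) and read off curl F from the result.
d(omega) = (-y) dy ∧ dz + (2*x - 1) dz ∧ dx + (0) dx ∧ dy; curl F = (-y, 2*x - 1, 0)

d omega = sum_{i<j} (∂f_j/∂x_i - ∂f_i/∂x_j) dx_i ∧ dx_j. Under the identification (dy ∧ dz, dz ∧ dx, dx ∧ dy) ↔ (e_x, e_y, e_z), the coefficients are exactly the components of curl F. Compute:
  ∂R/∂y - ∂Q/∂z = (x) - (x + y) = -y
  ∂P/∂z - ∂R/∂x = (y - 1) - (-2*x + y) = 2*x - 1
  ∂Q/∂x - ∂P/∂y = (-2*x + z) - (-2*x + z) = 0.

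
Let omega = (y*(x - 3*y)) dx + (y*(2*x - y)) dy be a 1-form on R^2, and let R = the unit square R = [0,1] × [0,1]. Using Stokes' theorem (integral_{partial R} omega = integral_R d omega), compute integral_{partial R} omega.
integral_(partial R) omega = 7/2

Stokes: integral_partial_R omega = integral_R d omega with d omega = (∂Q/∂x - ∂P/∂y) dx ∧ dy.
  ∂Q/∂x = 2*y
  ∂P/∂y = x - 6*y
  integrand = ∂Q/∂x - ∂P/∂y = -x + 8*y.
Integrating over R: integral_0^1 integral_0^1 (-x + 8*y) dx dy = 7/2.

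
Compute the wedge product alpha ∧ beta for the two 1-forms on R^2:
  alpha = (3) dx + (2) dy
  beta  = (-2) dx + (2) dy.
alpha ∧ beta = (10) dx ∧ dy

Distribute the wedge, using dx_i ∧ dx_j = -dx_j ∧ dx_i and dx_i ∧ dx_i = 0. For each pair (i, j) with i < j, the coefficient of dx_i ∧ dx_j in alpha ∧ beta is (alpha_i * beta_j - alpha_j * beta_i). Collecting: alpha ∧ beta = (10) dx ∧ dy.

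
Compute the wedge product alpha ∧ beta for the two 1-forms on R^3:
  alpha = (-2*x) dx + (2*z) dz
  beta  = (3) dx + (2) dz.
alpha ∧ beta = (-4*x - 6*z) dx ∧ dz

Distribute the wedge, using dx_i ∧ dx_j = -dx_j ∧ dx_i and dx_i ∧ dx_i = 0. For each pair (i, j) with i < j, the coefficient of dx_i ∧ dx_j in alpha ∧ beta is (alpha_i * beta_j - alpha_j * beta_i). Collecting: alpha ∧ beta = (-4*x - 6*z) dx ∧ dz.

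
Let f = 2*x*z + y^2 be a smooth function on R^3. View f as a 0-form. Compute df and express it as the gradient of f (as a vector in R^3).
df = (2*z) dx + (2*y) dy + (2*x) dz; grad f = (2*z, 2*y, 2*x)

For a 0-form f, d f = (∂f/∂x) dx + (∂f/∂y) dy + (∂f/∂z) dz. The components of the vector representation are exactly the entries of grad f in Cartesian coordinates:
  ∂f/∂x = 2*z
  ∂f/∂y = 2*y
  ∂f/∂z = 2*x.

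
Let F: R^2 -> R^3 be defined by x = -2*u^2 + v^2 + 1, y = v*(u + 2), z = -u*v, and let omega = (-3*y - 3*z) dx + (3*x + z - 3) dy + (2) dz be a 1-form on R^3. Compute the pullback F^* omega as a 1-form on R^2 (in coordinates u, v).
F^* omega = (v*(-6*u^2 - u*v + 24*u + 3*v^2 - 2)) du + (-6*u^3 - u^2*v - 12*u^2 + 3*u*v^2 - 2*u*v - 2*u - 6*v^2) dv

Using F^*(f dg) = (f ∘ F) d(g ∘ F), substitute each coordinate x_i by F_i(u, v) in f_i, and replace dx_i by d F_i = (∂F_i/∂u) du + (∂F_i/∂v) dv.
  For the x component: f_1(F) = -6*v; d F_1 = (-4*u) du + (2*v) dv
  For the y component: f_2(F) = -6*u^2 - u*v + 3*v^2; d F_2 = (v) du + (u + 2) dv
  For the z component: f_3(F) = 2; d F_3 = (-v) du + (-u) dv
Combining and collecting du, dv coefficients:
  coeff of du: v*(-6*u^2 - u*v + 24*u + 3*v^2 - 2)
  coeff of dv: -6*u^3 - u^2*v - 12*u^2 + 3*u*v^2 - 2*u*v - 2*u - 6*v^2
F^* omega = (v*(-6*u^2 - u*v + 24*u + 3*v^2 - 2)) du + (-6*u^3 - u^2*v - 12*u^2 + 3*u*v^2 - 2*u*v - 2*u - 6*v^2) dv.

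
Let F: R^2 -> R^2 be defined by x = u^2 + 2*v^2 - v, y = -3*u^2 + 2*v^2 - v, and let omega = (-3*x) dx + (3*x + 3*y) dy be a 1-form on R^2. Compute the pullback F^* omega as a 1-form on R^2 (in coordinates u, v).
F^* omega = (6*u*(5*u^2 - 14*v^2 + 7*v)) du + (-36*u^2*v + 9*u^2 + 24*v^3 - 18*v^2 + 3*v) dv

Using F^*(f dg) = (f ∘ F) d(g ∘ F), substitute each coordinate x_i by F_i(u, v) in f_i, and replace dx_i by d F_i = (∂F_i/∂u) du + (∂F_i/∂v) dv.
  For the x component: f_1(F) = -3*u^2 - 6*v^2 + 3*v; d F_1 = (2*u) du + (4*v - 1) dv
  For the y component: f_2(F) = -6*u^2 + 12*v^2 - 6*v; d F_2 = (-6*u) du + (4*v - 1) dv
Combining and collecting du, dv coefficients:
  coeff of du: 6*u*(5*u^2 - 14*v^2 + 7*v)
  coeff of dv: -36*u^2*v + 9*u^2 + 24*v^3 - 18*v^2 + 3*v
F^* omega = (6*u*(5*u^2 - 14*v^2 + 7*v)) du + (-36*u^2*v + 9*u^2 + 24*v^3 - 18*v^2 + 3*v) dv.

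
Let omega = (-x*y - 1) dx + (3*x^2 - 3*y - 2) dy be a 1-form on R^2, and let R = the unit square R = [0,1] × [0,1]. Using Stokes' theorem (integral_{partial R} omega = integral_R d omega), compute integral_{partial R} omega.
integral_(partial R) omega = 7/2

Stokes: integral_partial_R omega = integral_R d omega with d omega = (∂Q/∂x - ∂P/∂y) dx ∧ dy.
  ∂Q/∂x = 6*x
  ∂P/∂y = -x
  integrand = ∂Q/∂x - ∂P/∂y = 7*x.
Integrating over R: integral_0^1 integral_0^1 (7*x) dx dy = 7/2.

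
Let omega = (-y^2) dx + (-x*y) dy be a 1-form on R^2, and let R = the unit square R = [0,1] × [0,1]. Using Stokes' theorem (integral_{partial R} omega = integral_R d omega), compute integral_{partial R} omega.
integral_(partial R) omega = 1/2

Stokes: integral_partial_R omega = integral_R d omega with d omega = (∂Q/∂x - ∂P/∂y) dx ∧ dy.
  ∂Q/∂x = -y
  ∂P/∂y = -2*y
  integrand = ∂Q/∂x - ∂P/∂y = y.
Integrating over R: integral_0^1 integral_0^1 (y) dx dy = 1/2.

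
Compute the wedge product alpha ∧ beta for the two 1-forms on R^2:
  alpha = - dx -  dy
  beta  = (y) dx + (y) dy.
alpha ∧ beta = 0

Distribute the wedge, using dx_i ∧ dx_j = -dx_j ∧ dx_i and dx_i ∧ dx_i = 0. For each pair (i, j) with i < j, the coefficient of dx_i ∧ dx_j in alpha ∧ beta is (alpha_i * beta_j - alpha_j * beta_i). Collecting: alpha ∧ beta = 0.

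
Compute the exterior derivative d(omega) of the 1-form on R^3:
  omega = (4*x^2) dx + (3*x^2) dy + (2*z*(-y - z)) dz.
d(omega) = (6*x) dx ∧ dy + (-2*z) dy ∧ dz

For a 1-form omega = sum_i f_i dx_i, the exterior derivative is
  d(omega) = sum_{i < j} (∂f_j/∂x_i - ∂f_i/∂x_j) dx_i ∧ dx_j.
  coefficient of dx ∧ dy: ∂f_2/∂x - ∂f_1/∂y = ∂(3*x^2)/∂x - ∂(4*x^2)/∂y = 6*x
  coefficient of dy ∧ dz: ∂f_3/∂y - ∂f_2/∂z = ∂(2*z*(-y - z))/∂y - ∂(3*x^2)/∂z = -2*z
Assembling: d(omega) = (6*x) dx ∧ dy + (-2*z) dy ∧ dz.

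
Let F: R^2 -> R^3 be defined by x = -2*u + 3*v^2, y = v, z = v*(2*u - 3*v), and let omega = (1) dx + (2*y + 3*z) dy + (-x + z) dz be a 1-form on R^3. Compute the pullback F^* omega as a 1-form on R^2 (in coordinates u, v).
F^* omega = (4*u*v^2 + 4*u*v - 12*v^3 - 2) du + (4*u^2*v + 4*u^2 - 24*u*v^2 - 6*u*v + 36*v^3 - 9*v^2 + 8*v) dv

Using F^*(f dg) = (f ∘ F) d(g ∘ F), substitute each coordinate x_i by F_i(u, v) in f_i, and replace dx_i by d F_i = (∂F_i/∂u) du + (∂F_i/∂v) dv.
  For the x component: f_1(F) = 1; d F_1 = (-2) du + (6*v) dv
  For the y component: f_2(F) = v*(6*u - 9*v + 2); d F_2 = (0) du + (1) dv
  For the z component: f_3(F) = 2*u*v + 2*u - 6*v^2; d F_3 = (2*v) du + (2*u - 6*v) dv
Combining and collecting du, dv coefficients:
  coeff of du: 4*u*v^2 + 4*u*v - 12*v^3 - 2
  coeff of dv: 4*u^2*v + 4*u^2 - 24*u*v^2 - 6*u*v + 36*v^3 - 9*v^2 + 8*v
F^* omega = (4*u*v^2 + 4*u*v - 12*v^3 - 2) du + (4*u^2*v + 4*u^2 - 24*u*v^2 - 6*u*v + 36*v^3 - 9*v^2 + 8*v) dv.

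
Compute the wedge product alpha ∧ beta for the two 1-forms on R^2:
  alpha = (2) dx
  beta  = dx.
alpha ∧ beta = 0

Distribute the wedge, using dx_i ∧ dx_j = -dx_j ∧ dx_i and dx_i ∧ dx_i = 0. For each pair (i, j) with i < j, the coefficient of dx_i ∧ dx_j in alpha ∧ beta is (alpha_i * beta_j - alpha_j * beta_i). Collecting: alpha ∧ beta = 0.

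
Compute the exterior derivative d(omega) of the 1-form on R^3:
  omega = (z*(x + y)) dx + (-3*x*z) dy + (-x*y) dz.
d(omega) = (-4*z) dx ∧ dy + (-x - 2*y) dx ∧ dz + (2*x) dy ∧ dz

For a 1-form omega = sum_i f_i dx_i, the exterior derivative is
  d(omega) = sum_{i < j} (∂f_j/∂x_i - ∂f_i/∂x_j) dx_i ∧ dx_j.
  coefficient of dx ∧ dy: ∂f_2/∂x - ∂f_1/∂y = ∂(-3*x*z)/∂x - ∂(z*(x + y))/∂y = -4*z
  coefficient of dx ∧ dz: ∂f_3/∂x - ∂f_1/∂z = ∂(-x*y)/∂x - ∂(z*(x + y))/∂z = -x - 2*y
  coefficient of dy ∧ dz: ∂f_3/∂y - ∂f_2/∂z = ∂(-x*y)/∂y - ∂(-3*x*z)/∂z = 2*x
Assembling: d(omega) = (-4*z) dx ∧ dy + (-x - 2*y) dx ∧ dz + (2*x) dy ∧ dz.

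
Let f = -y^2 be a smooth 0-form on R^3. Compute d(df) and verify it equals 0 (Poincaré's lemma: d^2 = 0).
d(df) = 0

Step 1: df = sum_i (∂f/∂x_i) dx_i = (0) dx + (-2*y) dy + (0) dz.
Step 2: Apply d again. Using the 1-form formula, the coefficient of dx ∧ dy in d(df) is ∂^2 f/∂x ∂y - ∂^2 f/∂y ∂x = (0) - (0) = 0 (equality of mixed partials for smooth f).
Similarly for dx ∧ dz and dy ∧ dz — all coefficients vanish. So d(df) = 0.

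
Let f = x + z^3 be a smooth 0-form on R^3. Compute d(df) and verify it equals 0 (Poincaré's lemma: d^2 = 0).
d(df) = 0

Step 1: df = sum_i (∂f/∂x_i) dx_i = (1) dx + (0) dy + (3*z^2) dz.
Step 2: Apply d again. Using the 1-form formula, the coefficient of dx ∧ dy in d(df) is ∂^2 f/∂x ∂y - ∂^2 f/∂y ∂x = (0) - (0) = 0 (equality of mixed partials for smooth f).
Similarly for dx ∧ dz and dy ∧ dz — all coefficients vanish. So d(df) = 0.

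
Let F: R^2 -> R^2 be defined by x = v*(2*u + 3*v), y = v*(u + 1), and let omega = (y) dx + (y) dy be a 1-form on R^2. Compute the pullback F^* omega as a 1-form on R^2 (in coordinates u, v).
F^* omega = (3*v^2*(u + 1)) du + (v*(3*u^2 + 6*u*v + 4*u + 6*v + 1)) dv

Using F^*(f dg) = (f ∘ F) d(g ∘ F), substitute each coordinate x_i by F_i(u, v) in f_i, and replace dx_i by d F_i = (∂F_i/∂u) du + (∂F_i/∂v) dv.
  For the x component: f_1(F) = v*(u + 1); d F_1 = (2*v) du + (2*u + 6*v) dv
  For the y component: f_2(F) = v*(u + 1); d F_2 = (v) du + (u + 1) dv
Combining and collecting du, dv coefficients:
  coeff of du: 3*v^2*(u + 1)
  coeff of dv: v*(3*u^2 + 6*u*v + 4*u + 6*v + 1)
F^* omega = (3*v^2*(u + 1)) du + (v*(3*u^2 + 6*u*v + 4*u + 6*v + 1)) dv.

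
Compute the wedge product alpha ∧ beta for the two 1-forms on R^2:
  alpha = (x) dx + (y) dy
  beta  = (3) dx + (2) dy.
alpha ∧ beta = (2*x - 3*y) dx ∧ dy

Distribute the wedge, using dx_i ∧ dx_j = -dx_j ∧ dx_i and dx_i ∧ dx_i = 0. For each pair (i, j) with i < j, the coefficient of dx_i ∧ dx_j in alpha ∧ beta is (alpha_i * beta_j - alpha_j * beta_i). Collecting: alpha ∧ beta = (2*x - 3*y) dx ∧ dy.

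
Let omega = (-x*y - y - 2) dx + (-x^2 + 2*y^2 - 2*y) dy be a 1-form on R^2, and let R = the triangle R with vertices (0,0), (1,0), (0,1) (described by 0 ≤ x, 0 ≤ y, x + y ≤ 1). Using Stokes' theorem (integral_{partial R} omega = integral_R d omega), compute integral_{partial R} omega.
integral_(partial R) omega = 1/3

Stokes: integral_partial_R omega = integral_R d omega with d omega = (∂Q/∂x - ∂P/∂y) dx ∧ dy.
  ∂Q/∂x = -2*x
  ∂P/∂y = -x - 1
  integrand = ∂Q/∂x - ∂P/∂y = 1 - x.
Integrating over R: integral_0^1 integral_0^{1-x} (1 - x) dy dx = 1/3.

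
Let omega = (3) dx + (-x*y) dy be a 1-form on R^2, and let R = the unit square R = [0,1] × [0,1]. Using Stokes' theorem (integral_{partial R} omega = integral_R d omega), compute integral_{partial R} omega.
integral_(partial R) omega = -1/2

Stokes: integral_partial_R omega = integral_R d omega with d omega = (∂Q/∂x - ∂P/∂y) dx ∧ dy.
  ∂Q/∂x = -y
  ∂P/∂y = 0
  integrand = ∂Q/∂x - ∂P/∂y = -y.
Integrating over R: integral_0^1 integral_0^1 (-y) dx dy = -1/2.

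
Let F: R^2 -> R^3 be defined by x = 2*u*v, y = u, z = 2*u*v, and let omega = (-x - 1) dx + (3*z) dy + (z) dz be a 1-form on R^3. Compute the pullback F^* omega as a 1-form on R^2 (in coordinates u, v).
F^* omega = (2*v*(3*u - 1)) du + (-2*u) dv

Using F^*(f dg) = (f ∘ F) d(g ∘ F), substitute each coordinate x_i by F_i(u, v) in f_i, and replace dx_i by d F_i = (∂F_i/∂u) du + (∂F_i/∂v) dv.
  For the x component: f_1(F) = -2*u*v - 1; d F_1 = (2*v) du + (2*u) dv
  For the y component: f_2(F) = 6*u*v; d F_2 = (1) du + (0) dv
  For the z component: f_3(F) = 2*u*v; d F_3 = (2*v) du + (2*u) dv
Combining and collecting du, dv coefficients:
  coeff of du: 2*v*(3*u - 1)
  coeff of dv: -2*u
F^* omega = (2*v*(3*u - 1)) du + (-2*u) dv.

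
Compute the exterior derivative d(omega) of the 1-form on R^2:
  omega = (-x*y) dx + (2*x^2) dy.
d(omega) = (5*x) dx ∧ dy

For a 1-form omega = sum_i f_i dx_i, the exterior derivative is
  d(omega) = sum_{i < j} (∂f_j/∂x_i - ∂f_i/∂x_j) dx_i ∧ dx_j.
  coefficient of dx ∧ dy: ∂f_2/∂x - ∂f_1/∂y = ∂(2*x^2)/∂x - ∂(-x*y)/∂y = 5*x
Assembling: d(omega) = (5*x) dx ∧ dy.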